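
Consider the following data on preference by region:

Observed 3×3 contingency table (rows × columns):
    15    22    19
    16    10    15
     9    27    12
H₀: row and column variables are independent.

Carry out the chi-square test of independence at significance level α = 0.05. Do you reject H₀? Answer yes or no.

Row totals [56, 41, 48], col totals [40, 59, 46], n=145
χ² = (15−15.45)²/15.45 + (22−22.79)²/22.79 + (19−17.77)²/17.77 + (16−11.31)²/11.31 + (10−16.68)²/16.68 + (15−13.01)²/13.01 + (9−13.24)²/13.24 + (27−19.53)²/19.53 + (12−15.23)²/15.23 = 9.9517
df = 4
p-value (upper-tail) = 0.04125
At α=0.05: p < α → reject H₀

reject H₀: yes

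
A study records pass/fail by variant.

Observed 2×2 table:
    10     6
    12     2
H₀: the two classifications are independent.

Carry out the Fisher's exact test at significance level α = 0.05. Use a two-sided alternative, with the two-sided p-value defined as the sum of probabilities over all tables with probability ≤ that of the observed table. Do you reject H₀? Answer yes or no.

Margins: r₁=16, r₂=14, c₁=22, c₂=8, n=30
p_obs = C(16,10)·C(14,12)/C(30,22); sum pmf over tables with pmf ≤ p_obs
p-value (two-sided) = 0.22553
At α=0.05: p ≥ α → fail to reject H₀

reject H₀: no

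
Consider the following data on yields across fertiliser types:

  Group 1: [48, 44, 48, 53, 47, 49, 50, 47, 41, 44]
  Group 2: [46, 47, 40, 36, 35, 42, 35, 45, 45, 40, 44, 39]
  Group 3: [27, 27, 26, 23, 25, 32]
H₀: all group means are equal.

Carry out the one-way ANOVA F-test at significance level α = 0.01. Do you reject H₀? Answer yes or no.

Group means [47.10, 41.17, 26.67], grand mean 40.179
SSB = Σnᵢ(x̄ᵢ−x̄)² = 1586.207; SSW = ΣΣ(x−x̄ᵢ)² = 355.900
MSB = 1586.207/2 = 793.1036; MSW = 355.900/25 = 14.2360
F = MSB/MSW = 55.7111
df = (2, 25)
p-value (upper-tail) = 0.00000
At α=0.01: p < α → reject H₀

reject H₀: yes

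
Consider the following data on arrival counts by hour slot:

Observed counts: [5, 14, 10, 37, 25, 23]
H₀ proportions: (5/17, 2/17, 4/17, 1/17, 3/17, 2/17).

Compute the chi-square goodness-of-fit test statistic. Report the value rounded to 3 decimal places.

n = 114; E_i = n·p_i = [33.53, 13.41, 26.82, 6.71, 20.12, 13.41]
χ² = (5−33.53)²/33.53 + (14−13.41)²/13.41 + (10−26.82)²/26.82 + (37−6.71)²/6.71 + (25−20.12)²/20.12 + (23−13.41)²/13.41 = 179.7471
df = 5

test statistic = 179.747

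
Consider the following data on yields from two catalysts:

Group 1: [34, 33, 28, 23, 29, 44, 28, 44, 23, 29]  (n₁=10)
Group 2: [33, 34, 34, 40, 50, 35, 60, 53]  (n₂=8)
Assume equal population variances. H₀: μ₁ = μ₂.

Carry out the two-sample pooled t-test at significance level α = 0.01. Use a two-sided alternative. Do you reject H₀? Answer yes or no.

x̄₁=31.500, s₁=7.472, n₁=10
x̄₂=42.375, s₂=10.487, n₂=8
s_p² = [9·7.472² + 7·10.487²]/16 = 79.5234
SE = √(s_p²·(1/10+1/8)) = 4.2300
t = (31.500−42.375)/4.2300 = -2.5709
df = 16
p-value (two-sided) = 0.02052
At α=0.01: p ≥ α → fail to reject H₀

reject H₀: no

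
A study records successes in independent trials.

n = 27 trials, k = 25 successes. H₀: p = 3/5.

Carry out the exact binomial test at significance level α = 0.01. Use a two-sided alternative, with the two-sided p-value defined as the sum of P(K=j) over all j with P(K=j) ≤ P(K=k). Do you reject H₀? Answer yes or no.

reject H₀: yes

Exact binomial: n=27, k=25, p₀=3/5=0.6000
P(X=j) = C(n,j)·p₀^j·(1−p₀)^(n−j); p = Σ P(X=j) over j with P(X=j) ≤ P(X=25)
p-value (two-sided) = 0.00025
At α=0.01: p < α → reject H₀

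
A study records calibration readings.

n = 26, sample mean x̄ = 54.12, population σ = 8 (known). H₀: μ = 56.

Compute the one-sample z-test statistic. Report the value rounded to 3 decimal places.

test statistic = -1.198

SE = σ/√n = 8/√26 = 1.5689
z = (x̄−μ₀)/SE = (54.12−56)/1.5689 = -1.1983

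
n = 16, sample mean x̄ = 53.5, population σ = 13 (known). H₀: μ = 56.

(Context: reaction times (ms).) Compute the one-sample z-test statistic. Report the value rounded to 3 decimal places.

SE = σ/√n = 13/√16 = 3.2500
z = (x̄−μ₀)/SE = (53.5−56)/3.2500 = -0.7692

test statistic = -0.769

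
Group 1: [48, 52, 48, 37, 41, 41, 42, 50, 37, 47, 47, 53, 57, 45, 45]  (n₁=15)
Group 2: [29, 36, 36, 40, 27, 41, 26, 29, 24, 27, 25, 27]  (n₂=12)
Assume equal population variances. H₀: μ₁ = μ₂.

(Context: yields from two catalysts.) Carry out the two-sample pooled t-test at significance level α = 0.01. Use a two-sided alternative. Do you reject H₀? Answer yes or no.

reject H₀: yes

x̄₁=46.000, s₁=5.745, n₁=15
x̄₂=30.583, s₂=5.992, n₂=12
s_p² = [14·5.745² + 11·5.992²]/25 = 34.2767
SE = √(s_p²·(1/15+1/12)) = 2.2675
t = (46.000−30.583)/2.2675 = 6.7990
df = 25
p-value (two-sided) = 0.00000
At α=0.01: p < α → reject H₀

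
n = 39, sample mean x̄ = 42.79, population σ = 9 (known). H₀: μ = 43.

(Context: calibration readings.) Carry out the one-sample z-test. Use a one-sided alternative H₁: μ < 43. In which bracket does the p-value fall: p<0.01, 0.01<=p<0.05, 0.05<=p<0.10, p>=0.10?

p-value bracket: p>=0.10

SE = σ/√n = 9/√39 = 1.4412
z = (x̄−μ₀)/SE = (42.79−43)/1.4412 = -0.1457
p-value (one-sided, H₁ less) = 0.44207
→ bracket: p>=0.10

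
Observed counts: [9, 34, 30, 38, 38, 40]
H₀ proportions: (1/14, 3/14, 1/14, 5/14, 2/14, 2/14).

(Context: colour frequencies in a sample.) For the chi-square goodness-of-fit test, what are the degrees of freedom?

df = k − 1 = 6 − 1 = 5

degrees of freedom = 5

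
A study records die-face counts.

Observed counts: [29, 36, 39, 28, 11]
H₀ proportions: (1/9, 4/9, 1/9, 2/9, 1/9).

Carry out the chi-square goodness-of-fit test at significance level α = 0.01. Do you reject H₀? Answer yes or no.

reject H₀: yes

n = 143; E_i = n·p_i = [15.89, 63.56, 15.89, 31.78, 15.89]
χ² = (29−15.89)²/15.89 + (36−63.56)²/63.56 + (39−15.89)²/15.89 + (28−31.78)²/31.78 + (11−15.89)²/15.89 = 58.3357
df = 4
p-value (upper-tail) = 0.00000
At α=0.01: p < α → reject H₀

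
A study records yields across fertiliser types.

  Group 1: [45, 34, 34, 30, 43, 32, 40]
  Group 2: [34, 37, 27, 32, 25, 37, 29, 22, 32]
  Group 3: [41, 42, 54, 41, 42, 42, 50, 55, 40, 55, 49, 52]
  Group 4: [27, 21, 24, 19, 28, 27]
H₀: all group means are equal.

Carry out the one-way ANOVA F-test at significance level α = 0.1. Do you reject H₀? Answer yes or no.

reject H₀: yes

Group means [36.86, 30.56, 46.92, 24.33], grand mean 36.529
SSB = Σnᵢ(x̄ᵢ−x̄)² = 2509.141; SSW = ΣΣ(x−x̄ᵢ)² = 897.329
MSB = 2509.141/3 = 836.3804; MSW = 897.329/30 = 29.9110
F = MSB/MSW = 27.9623
df = (3, 30)
p-value (upper-tail) = 0.00000
At α=0.1: p < α → reject H₀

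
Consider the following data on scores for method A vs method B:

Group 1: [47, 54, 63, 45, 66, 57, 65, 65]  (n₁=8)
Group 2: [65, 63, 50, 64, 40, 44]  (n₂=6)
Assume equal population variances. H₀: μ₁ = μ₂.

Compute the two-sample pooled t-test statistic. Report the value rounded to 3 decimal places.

test statistic = 0.659

x̄₁=57.750, s₁=8.396, n₁=8
x̄₂=54.333, s₂=11.075, n₂=6
s_p² = [7·8.396² + 5·11.075²]/12 = 92.2361
SE = √(s_p²·(1/8+1/6)) = 5.1867
t = (57.750−54.333)/5.1867 = 0.6587
df = 12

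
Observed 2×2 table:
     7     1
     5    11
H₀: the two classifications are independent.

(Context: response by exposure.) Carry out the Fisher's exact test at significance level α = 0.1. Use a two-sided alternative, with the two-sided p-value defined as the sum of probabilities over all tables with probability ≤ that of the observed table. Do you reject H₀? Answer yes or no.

Margins: r₁=8, r₂=16, c₁=12, c₂=12, n=24
p_obs = C(8,7)·C(16,5)/C(24,12); sum pmf over tables with pmf ≤ p_obs
p-value (two-sided) = 0.02719
At α=0.1: p < α → reject H₀

reject H₀: yes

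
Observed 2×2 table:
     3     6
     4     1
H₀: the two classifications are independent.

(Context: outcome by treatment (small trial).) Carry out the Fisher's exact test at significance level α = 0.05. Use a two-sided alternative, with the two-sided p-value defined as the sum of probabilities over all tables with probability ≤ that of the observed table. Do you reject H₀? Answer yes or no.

reject H₀: no

Margins: r₁=9, r₂=5, c₁=7, c₂=7, n=14
p_obs = C(9,3)·C(5,4)/C(14,7); sum pmf over tables with pmf ≤ p_obs
p-value (two-sided) = 0.26573
At α=0.05: p ≥ α → fail to reject H₀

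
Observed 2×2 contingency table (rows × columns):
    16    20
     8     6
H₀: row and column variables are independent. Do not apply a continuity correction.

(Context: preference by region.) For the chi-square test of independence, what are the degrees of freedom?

df = (r−1)(c−1) = (2−1)·(2−1) = 1

degrees of freedom = 1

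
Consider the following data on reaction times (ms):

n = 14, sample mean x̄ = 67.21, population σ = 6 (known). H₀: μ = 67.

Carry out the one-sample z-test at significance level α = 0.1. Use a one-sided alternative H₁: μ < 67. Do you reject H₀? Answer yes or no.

SE = σ/√n = 6/√14 = 1.6036
z = (x̄−μ₀)/SE = (67.21−67)/1.6036 = 0.1310
p-value (one-sided, H₁ less) = 0.55210
At α=0.1: p ≥ α → fail to reject H₀

reject H₀: no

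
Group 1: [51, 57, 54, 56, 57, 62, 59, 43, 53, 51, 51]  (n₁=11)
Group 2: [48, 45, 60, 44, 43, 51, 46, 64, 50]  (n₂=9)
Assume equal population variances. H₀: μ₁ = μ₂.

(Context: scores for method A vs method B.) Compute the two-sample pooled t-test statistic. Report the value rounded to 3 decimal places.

x̄₁=54.000, s₁=5.099, n₁=11
x̄₂=50.111, s₂=7.305, n₂=9
s_p² = [10·5.099² + 8·7.305²]/18 = 38.1605
SE = √(s_p²·(1/11+1/9)) = 2.7765
t = (54.000−50.111)/2.7765 = 1.4006
df = 18

test statistic = 1.401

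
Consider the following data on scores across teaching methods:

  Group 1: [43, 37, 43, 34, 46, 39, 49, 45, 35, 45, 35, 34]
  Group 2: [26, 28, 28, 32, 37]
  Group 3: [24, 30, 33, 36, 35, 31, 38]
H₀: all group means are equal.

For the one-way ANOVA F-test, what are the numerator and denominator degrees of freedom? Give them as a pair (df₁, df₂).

k = 3 groups, N = 24 total
df = (k−1, N−k) = (3−1, 24−3) = (2, 21)

degrees of freedom = [2, 21]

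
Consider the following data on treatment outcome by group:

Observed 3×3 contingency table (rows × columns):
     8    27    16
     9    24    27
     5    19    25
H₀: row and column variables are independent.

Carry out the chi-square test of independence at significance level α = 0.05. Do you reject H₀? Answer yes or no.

Row totals [51, 60, 49], col totals [22, 70, 68], n=160
χ² = (8−7.01)²/7.01 + (27−22.31)²/22.31 + (16−21.68)²/21.68 + (9−8.25)²/8.25 + (24−26.25)²/26.25 + (27−25.50)²/25.50 + (5−6.74)²/6.74 + (19−21.44)²/21.44 + (25−20.82)²/20.82 = 4.5212
df = 4
p-value (upper-tail) = 0.34004
At α=0.05: p ≥ α → fail to reject H₀

reject H₀: no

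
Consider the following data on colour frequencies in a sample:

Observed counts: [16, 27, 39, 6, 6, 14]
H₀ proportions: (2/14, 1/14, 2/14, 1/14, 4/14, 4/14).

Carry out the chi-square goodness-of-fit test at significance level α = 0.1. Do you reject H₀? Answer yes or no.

n = 108; E_i = n·p_i = [15.43, 7.71, 15.43, 7.71, 30.86, 30.86]
χ² = (16−15.43)²/15.43 + (27−7.71)²/7.71 + (39−15.43)²/15.43 + (6−7.71)²/7.71 + (6−30.86)²/30.86 + (14−30.86)²/30.86 = 113.8611
df = 5
p-value (upper-tail) = 0.00000
At α=0.1: p < α → reject H₀

reject H₀: yes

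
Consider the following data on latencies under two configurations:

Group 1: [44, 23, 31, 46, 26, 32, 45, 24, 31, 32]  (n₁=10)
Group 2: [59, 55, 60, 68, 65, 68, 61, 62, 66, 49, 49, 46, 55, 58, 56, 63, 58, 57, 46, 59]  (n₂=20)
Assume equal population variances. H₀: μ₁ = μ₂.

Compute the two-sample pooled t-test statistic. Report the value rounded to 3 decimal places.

test statistic = -8.637

x̄₁=33.400, s₁=8.644, n₁=10
x̄₂=58.000, s₂=6.657, n₂=20
s_p² = [9·8.644² + 19·6.657²]/28 = 54.0857
SE = √(s_p²·(1/10+1/20)) = 2.8483
t = (33.400−58.000)/2.8483 = -8.6367
df = 28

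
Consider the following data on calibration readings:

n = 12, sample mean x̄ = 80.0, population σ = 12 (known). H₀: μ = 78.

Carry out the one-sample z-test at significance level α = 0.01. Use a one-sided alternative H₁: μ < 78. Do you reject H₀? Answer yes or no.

SE = σ/√n = 12/√12 = 3.4641
z = (x̄−μ₀)/SE = (80.0−78)/3.4641 = 0.5774
p-value (one-sided, H₁ less) = 0.71815
At α=0.01: p ≥ α → fail to reject H₀

reject H₀: no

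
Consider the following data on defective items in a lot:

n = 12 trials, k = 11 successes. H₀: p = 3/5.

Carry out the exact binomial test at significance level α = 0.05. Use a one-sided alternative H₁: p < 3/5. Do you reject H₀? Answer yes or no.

Exact binomial: n=12, k=11, p₀=3/5=0.6000
P(X≤11) from Σ C(n,i)·p₀^i·(1−p₀)^(n−i)
p-value (one-sided, H₁ less) = 0.99782
At α=0.05: p ≥ α → fail to reject H₀

reject H₀: no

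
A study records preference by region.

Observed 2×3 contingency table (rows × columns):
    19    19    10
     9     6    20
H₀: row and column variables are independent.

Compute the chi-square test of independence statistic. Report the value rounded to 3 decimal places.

test statistic = 11.921

Row totals [48, 35], col totals [28, 25, 30], n=83
χ² = (19−16.19)²/16.19 + (19−14.46)²/14.46 + (10−17.35)²/17.35 + (9−11.81)²/11.81 + (6−10.54)²/10.54 + (20−12.65)²/12.65 = 11.9211
df = 2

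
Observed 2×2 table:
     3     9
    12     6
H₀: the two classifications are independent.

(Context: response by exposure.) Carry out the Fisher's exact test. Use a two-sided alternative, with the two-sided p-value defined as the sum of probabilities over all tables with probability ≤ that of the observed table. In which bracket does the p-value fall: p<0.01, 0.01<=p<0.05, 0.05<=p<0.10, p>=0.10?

Margins: r₁=12, r₂=18, c₁=15, c₂=15, n=30
p_obs = C(12,3)·C(18,12)/C(30,15); sum pmf over tables with pmf ≤ p_obs
p-value (two-sided) = 0.06043
→ bracket: 0.05<=p<0.10

p-value bracket: 0.05<=p<0.10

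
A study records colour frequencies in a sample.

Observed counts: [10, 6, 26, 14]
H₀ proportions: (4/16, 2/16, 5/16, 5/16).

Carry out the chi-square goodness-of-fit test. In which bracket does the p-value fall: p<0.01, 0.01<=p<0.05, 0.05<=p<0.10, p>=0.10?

p-value bracket: p>=0.10

n = 56; E_i = n·p_i = [14.00, 7.00, 17.50, 17.50]
χ² = (10−14.00)²/14.00 + (6−7.00)²/7.00 + (26−17.50)²/17.50 + (14−17.50)²/17.50 = 6.1143
df = 3
p-value (upper-tail) = 0.10618
→ bracket: p>=0.10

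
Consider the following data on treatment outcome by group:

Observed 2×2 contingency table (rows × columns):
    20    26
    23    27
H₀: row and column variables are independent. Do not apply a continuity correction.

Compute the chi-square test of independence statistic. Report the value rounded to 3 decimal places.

Row totals [46, 50], col totals [43, 53], n=96
χ² = (20−20.60)²/20.60 + (26−25.40)²/25.40 + (23−22.40)²/22.40 + (27−27.60)²/27.60 = 0.0616
df = 1

test statistic = 0.062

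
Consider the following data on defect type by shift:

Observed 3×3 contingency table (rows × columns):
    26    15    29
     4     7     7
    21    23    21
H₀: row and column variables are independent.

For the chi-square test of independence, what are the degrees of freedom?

df = (r−1)(c−1) = (3−1)·(3−1) = 4

degrees of freedom = 4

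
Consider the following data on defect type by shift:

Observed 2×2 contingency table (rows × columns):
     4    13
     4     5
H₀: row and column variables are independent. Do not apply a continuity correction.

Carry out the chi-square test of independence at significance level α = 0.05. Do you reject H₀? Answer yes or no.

Row totals [17, 9], col totals [8, 18], n=26
χ² = (4−5.23)²/5.23 + (13−11.77)²/11.77 + (4−2.77)²/2.77 + (5−6.23)²/6.23 = 1.2084
df = 1
p-value (upper-tail) = 0.27164
At α=0.05: p ≥ α → fail to reject H₀

reject H₀: no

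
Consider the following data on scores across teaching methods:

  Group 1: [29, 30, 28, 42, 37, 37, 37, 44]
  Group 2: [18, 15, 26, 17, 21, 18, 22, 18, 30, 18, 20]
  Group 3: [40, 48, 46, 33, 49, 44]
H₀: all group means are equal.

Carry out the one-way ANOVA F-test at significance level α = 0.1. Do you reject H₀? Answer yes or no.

reject H₀: yes

Group means [35.50, 20.27, 43.33], grand mean 30.680
SSB = Σnᵢ(x̄ᵢ−x̄)² = 2337.925; SSW = ΣΣ(x−x̄ᵢ)² = 619.515
MSB = 2337.925/2 = 1168.9624; MSW = 619.515/22 = 28.1598
F = MSB/MSW = 41.5118
df = (2, 22)
p-value (upper-tail) = 0.00000
At α=0.1: p < α → reject H₀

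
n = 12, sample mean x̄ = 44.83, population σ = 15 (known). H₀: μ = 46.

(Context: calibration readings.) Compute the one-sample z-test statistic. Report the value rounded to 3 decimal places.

test statistic = -0.270

SE = σ/√n = 15/√12 = 4.3301
z = (x̄−μ₀)/SE = (44.83−46)/4.3301 = -0.2702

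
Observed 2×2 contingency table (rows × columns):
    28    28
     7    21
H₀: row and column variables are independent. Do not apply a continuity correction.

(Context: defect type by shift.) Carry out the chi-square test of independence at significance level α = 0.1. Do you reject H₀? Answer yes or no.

reject H₀: yes

Row totals [56, 28], col totals [35, 49], n=84
χ² = (28−23.33)²/23.33 + (28−32.67)²/32.67 + (7−11.67)²/11.67 + (21−16.33)²/16.33 = 4.8000
df = 1
p-value (upper-tail) = 0.02846
At α=0.1: p < α → reject H₀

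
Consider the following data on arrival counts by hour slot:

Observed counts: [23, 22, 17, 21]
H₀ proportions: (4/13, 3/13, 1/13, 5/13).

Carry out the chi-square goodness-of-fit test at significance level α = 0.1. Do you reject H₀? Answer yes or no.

n = 83; E_i = n·p_i = [25.54, 19.15, 6.38, 31.92]
χ² = (23−25.54)²/25.54 + (22−19.15)²/19.15 + (17−6.38)²/6.38 + (21−31.92)²/31.92 = 22.0624
df = 3
p-value (upper-tail) = 0.00006
At α=0.1: p < α → reject H₀

reject H₀: yes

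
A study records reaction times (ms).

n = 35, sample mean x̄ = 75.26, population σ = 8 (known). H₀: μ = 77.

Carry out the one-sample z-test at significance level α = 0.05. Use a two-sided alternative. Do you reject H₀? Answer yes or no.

reject H₀: no

SE = σ/√n = 8/√35 = 1.3522
z = (x̄−μ₀)/SE = (75.26−77)/1.3522 = -1.2867
p-value (two-sided) = 0.19818
At α=0.05: p ≥ α → fail to reject H₀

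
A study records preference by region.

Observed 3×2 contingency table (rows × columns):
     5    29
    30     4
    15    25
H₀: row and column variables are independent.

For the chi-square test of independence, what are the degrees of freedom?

df = (r−1)(c−1) = (3−1)·(2−1) = 2

degrees of freedom = 2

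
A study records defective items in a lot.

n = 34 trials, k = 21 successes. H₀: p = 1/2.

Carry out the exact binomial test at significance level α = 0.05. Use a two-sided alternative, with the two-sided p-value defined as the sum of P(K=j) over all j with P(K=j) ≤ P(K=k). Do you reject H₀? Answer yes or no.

reject H₀: no

Exact binomial: n=34, k=21, p₀=1/2=0.5000
P(X=j) = C(n,j)·p₀^j·(1−p₀)^(n−j); p = Σ P(X=j) over j with P(X=j) ≤ P(X=21)
p-value (two-sided) = 0.22948
At α=0.05: p ≥ α → fail to reject H₀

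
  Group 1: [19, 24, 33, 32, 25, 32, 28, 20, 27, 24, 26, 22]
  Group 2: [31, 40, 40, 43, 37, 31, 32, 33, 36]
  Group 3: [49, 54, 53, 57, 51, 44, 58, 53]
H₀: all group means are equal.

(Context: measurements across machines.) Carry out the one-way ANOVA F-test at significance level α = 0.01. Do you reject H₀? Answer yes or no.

Group means [26.00, 35.89, 52.38], grand mean 36.345
SSB = Σnᵢ(x̄ᵢ−x̄)² = 3341.788; SSW = ΣΣ(x−x̄ᵢ)² = 532.764
MSB = 3341.788/2 = 1670.8939; MSW = 532.764/26 = 20.4909
F = MSB/MSW = 81.5431
df = (2, 26)
p-value (upper-tail) = 0.00000
At α=0.01: p < α → reject H₀

reject H₀: yes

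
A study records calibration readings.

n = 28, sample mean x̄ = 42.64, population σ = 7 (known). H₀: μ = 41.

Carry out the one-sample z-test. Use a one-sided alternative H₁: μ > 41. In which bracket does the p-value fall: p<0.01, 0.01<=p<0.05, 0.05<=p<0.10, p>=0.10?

SE = σ/√n = 7/√28 = 1.3229
z = (x̄−μ₀)/SE = (42.64−41)/1.3229 = 1.2397
p-value (one-sided, H₁ greater) = 0.10754
→ bracket: p>=0.10

p-value bracket: p>=0.10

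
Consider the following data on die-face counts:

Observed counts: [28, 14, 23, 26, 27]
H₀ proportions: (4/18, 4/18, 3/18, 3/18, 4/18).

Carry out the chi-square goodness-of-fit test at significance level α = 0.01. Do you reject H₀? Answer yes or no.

n = 118; E_i = n·p_i = [26.22, 26.22, 19.67, 19.67, 26.22]
χ² = (28−26.22)²/26.22 + (14−26.22)²/26.22 + (23−19.67)²/19.67 + (26−19.67)²/19.67 + (27−26.22)²/26.22 = 8.4449
df = 4
p-value (upper-tail) = 0.07657
At α=0.01: p ≥ α → fail to reject H₀

reject H₀: no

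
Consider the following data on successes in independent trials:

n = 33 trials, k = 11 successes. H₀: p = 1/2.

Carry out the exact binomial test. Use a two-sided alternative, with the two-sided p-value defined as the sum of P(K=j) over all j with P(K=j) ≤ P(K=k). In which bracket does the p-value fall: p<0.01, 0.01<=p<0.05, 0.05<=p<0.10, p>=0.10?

p-value bracket: 0.05<=p<0.10

Exact binomial: n=33, k=11, p₀=1/2=0.5000
P(X=j) = C(n,j)·p₀^j·(1−p₀)^(n−j); p = Σ P(X=j) over j with P(X=j) ≤ P(X=11)
p-value (two-sided) = 0.08014
→ bracket: 0.05<=p<0.10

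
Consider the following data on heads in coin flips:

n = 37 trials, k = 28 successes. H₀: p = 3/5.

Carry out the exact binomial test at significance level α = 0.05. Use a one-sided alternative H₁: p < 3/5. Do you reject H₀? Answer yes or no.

Exact binomial: n=37, k=28, p₀=3/5=0.6000
P(X≤28) from Σ C(n,i)·p₀^i·(1−p₀)^(n−i)
p-value (one-sided, H₁ less) = 0.98523
At α=0.05: p ≥ α → fail to reject H₀

reject H₀: no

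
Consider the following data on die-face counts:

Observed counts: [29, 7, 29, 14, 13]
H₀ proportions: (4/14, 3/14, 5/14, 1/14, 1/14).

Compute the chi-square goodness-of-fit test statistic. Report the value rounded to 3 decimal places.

test statistic = 23.619

n = 92; E_i = n·p_i = [26.29, 19.71, 32.86, 6.57, 6.57]
χ² = (29−26.29)²/26.29 + (7−19.71)²/19.71 + (29−32.86)²/32.86 + (14−6.57)²/6.57 + (13−6.57)²/6.57 = 23.6192
df = 4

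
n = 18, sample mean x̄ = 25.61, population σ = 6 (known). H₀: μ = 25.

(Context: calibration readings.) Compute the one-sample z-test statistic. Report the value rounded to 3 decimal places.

SE = σ/√n = 6/√18 = 1.4142
z = (x̄−μ₀)/SE = (25.61−25)/1.4142 = 0.4313

test statistic = 0.431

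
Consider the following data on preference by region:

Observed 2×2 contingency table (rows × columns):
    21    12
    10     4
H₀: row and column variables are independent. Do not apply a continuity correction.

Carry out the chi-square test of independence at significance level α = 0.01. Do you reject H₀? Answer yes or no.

Row totals [33, 14], col totals [31, 16], n=47
χ² = (21−21.77)²/21.77 + (12−11.23)²/11.23 + (10−9.23)²/9.23 + (4−4.77)²/4.77 = 0.2658
df = 1
p-value (upper-tail) = 0.60615
At α=0.01: p ≥ α → fail to reject H₀

reject H₀: no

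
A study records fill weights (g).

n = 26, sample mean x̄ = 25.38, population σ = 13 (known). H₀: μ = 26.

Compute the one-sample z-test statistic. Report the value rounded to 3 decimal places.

SE = σ/√n = 13/√26 = 2.5495
z = (x̄−μ₀)/SE = (25.38−26)/2.5495 = -0.2432

test statistic = -0.243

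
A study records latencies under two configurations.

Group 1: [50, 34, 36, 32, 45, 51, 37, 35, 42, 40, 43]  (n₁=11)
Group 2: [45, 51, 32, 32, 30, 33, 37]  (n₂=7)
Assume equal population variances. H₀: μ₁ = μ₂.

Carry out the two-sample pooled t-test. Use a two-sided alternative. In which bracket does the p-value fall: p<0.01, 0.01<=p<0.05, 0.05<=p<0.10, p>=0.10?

x̄₁=40.455, s₁=6.378, n₁=11
x̄₂=37.143, s₂=7.904, n₂=7
s_p² = [10·6.378² + 6·7.904²]/16 = 48.8490
SE = √(s_p²·(1/11+1/7)) = 3.3792
t = (40.455−37.143)/3.3792 = 0.9800
df = 16
p-value (two-sided) = 0.34167
→ bracket: p>=0.10

p-value bracket: p>=0.10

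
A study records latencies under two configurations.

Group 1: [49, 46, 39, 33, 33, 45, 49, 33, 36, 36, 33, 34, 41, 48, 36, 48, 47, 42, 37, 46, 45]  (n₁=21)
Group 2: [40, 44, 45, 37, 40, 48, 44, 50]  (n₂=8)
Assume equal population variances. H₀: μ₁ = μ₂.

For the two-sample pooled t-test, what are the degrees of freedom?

df = n₁ + n₂ − 2 = 21 + 8 − 2 = 27

degrees of freedom = 27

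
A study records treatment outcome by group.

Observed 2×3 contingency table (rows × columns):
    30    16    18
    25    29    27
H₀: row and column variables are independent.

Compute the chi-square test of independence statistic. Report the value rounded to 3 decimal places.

Row totals [64, 81], col totals [55, 45, 45], n=145
χ² = (30−24.28)²/24.28 + (16−19.86)²/19.86 + (18−19.86)²/19.86 + (25−30.72)²/30.72 + (29−25.14)²/25.14 + (27−25.14)²/25.14 = 4.0730
df = 2

test statistic = 4.073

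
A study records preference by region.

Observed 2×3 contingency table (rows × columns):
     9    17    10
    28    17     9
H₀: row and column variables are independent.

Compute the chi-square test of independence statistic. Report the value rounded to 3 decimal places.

Row totals [36, 54], col totals [37, 34, 19], n=90
χ² = (9−14.80)²/14.80 + (17−13.60)²/13.60 + (10−7.60)²/7.60 + (28−22.20)²/22.20 + (17−20.40)²/20.40 + (9−11.40)²/11.40 = 6.4681
df = 2

test statistic = 6.468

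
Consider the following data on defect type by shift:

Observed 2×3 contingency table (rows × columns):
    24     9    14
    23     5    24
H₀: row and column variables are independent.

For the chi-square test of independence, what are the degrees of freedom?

degrees of freedom = 2

df = (r−1)(c−1) = (2−1)·(3−1) = 2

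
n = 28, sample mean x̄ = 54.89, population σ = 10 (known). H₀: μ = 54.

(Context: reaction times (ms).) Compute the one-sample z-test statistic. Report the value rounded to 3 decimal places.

SE = σ/√n = 10/√28 = 1.8898
z = (x̄−μ₀)/SE = (54.89−54)/1.8898 = 0.4709

test statistic = 0.471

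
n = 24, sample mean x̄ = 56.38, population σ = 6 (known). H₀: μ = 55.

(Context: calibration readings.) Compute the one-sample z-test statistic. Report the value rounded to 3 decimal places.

test statistic = 1.127

SE = σ/√n = 6/√24 = 1.2247
z = (x̄−μ₀)/SE = (56.38−55)/1.2247 = 1.1268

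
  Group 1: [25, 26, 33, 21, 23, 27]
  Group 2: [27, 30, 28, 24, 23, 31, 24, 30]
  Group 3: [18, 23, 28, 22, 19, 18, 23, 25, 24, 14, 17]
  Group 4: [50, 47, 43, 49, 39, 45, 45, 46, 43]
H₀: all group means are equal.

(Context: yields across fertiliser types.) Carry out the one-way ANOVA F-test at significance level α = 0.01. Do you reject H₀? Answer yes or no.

Group means [25.83, 27.12, 21.00, 45.22], grand mean 29.706
SSB = Σnᵢ(x̄ᵢ−x̄)² = 3143.795; SSW = ΣΣ(x−x̄ᵢ)² = 413.264
MSB = 3143.795/3 = 1047.9316; MSW = 413.264/30 = 13.7755
F = MSB/MSW = 76.0723
df = (3, 30)
p-value (upper-tail) = 0.00000
At α=0.01: p < α → reject H₀

reject H₀: yes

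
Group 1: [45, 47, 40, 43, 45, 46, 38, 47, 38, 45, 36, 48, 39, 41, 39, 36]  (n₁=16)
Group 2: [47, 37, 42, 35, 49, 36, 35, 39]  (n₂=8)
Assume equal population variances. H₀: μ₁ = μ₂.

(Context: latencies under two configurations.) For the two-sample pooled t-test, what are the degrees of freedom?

df = n₁ + n₂ − 2 = 16 + 8 − 2 = 22

degrees of freedom = 22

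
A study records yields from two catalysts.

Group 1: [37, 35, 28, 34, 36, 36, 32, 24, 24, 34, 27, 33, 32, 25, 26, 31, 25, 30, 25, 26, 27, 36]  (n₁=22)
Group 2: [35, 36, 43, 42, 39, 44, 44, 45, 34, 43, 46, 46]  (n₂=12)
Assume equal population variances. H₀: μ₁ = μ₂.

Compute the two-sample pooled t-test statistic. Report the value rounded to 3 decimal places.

test statistic = -7.042

x̄₁=30.136, s₁=4.539, n₁=22
x̄₂=41.417, s₂=4.316, n₂=12
s_p² = [21·4.539² + 11·4.316²]/32 = 19.9221
SE = √(s_p²·(1/22+1/12)) = 1.6018
t = (30.136−41.417)/1.6018 = -7.0423
df = 32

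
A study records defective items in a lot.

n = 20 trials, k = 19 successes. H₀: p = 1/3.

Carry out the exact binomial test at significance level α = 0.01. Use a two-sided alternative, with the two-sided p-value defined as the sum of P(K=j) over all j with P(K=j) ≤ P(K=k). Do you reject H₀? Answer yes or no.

Exact binomial: n=20, k=19, p₀=1/3=0.3333
P(X=j) = C(n,j)·p₀^j·(1−p₀)^(n−j); p = Σ P(X=j) over j with P(X=j) ≤ P(X=19)
p-value (two-sided) = 0.00000
At α=0.01: p < α → reject H₀

reject H₀: yes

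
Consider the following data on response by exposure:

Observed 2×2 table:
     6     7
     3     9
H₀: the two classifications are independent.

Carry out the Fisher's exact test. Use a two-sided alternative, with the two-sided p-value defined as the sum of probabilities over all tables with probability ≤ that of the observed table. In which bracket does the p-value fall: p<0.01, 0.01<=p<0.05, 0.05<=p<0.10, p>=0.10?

p-value bracket: p>=0.10

Margins: r₁=13, r₂=12, c₁=9, c₂=16, n=25
p_obs = C(13,6)·C(12,3)/C(25,9); sum pmf over tables with pmf ≤ p_obs
p-value (two-sided) = 0.41098
→ bracket: p>=0.10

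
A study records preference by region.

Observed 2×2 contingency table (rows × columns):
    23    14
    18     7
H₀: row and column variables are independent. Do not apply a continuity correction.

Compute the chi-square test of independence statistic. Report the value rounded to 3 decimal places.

test statistic = 0.645

Row totals [37, 25], col totals [41, 21], n=62
χ² = (23−24.47)²/24.47 + (14−12.53)²/12.53 + (18−16.53)²/16.53 + (7−8.47)²/8.47 = 0.6447
df = 1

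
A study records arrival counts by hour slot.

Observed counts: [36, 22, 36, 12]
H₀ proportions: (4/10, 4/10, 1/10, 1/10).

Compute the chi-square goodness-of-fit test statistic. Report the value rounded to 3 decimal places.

test statistic = 71.830

n = 106; E_i = n·p_i = [42.40, 42.40, 10.60, 10.60]
χ² = (36−42.40)²/42.40 + (22−42.40)²/42.40 + (36−10.60)²/10.60 + (12−10.60)²/10.60 = 71.8302
df = 3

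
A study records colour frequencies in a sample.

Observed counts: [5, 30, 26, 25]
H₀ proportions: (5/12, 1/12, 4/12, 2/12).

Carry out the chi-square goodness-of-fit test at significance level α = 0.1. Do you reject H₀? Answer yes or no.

reject H₀: yes

n = 86; E_i = n·p_i = [35.83, 7.17, 28.67, 14.33]
χ² = (5−35.83)²/35.83 + (30−7.17)²/7.17 + (26−28.67)²/28.67 + (25−14.33)²/14.33 = 107.4651
df = 3
p-value (upper-tail) = 0.00000
At α=0.1: p < α → reject H₀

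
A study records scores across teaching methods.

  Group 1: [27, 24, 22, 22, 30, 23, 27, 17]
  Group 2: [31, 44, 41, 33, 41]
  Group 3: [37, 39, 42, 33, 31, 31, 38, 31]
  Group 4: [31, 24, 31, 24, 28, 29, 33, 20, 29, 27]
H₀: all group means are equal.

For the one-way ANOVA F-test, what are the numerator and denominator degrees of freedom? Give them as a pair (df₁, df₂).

degrees of freedom = [3, 27]

k = 4 groups, N = 31 total
df = (k−1, N−k) = (4−1, 31−4) = (3, 27)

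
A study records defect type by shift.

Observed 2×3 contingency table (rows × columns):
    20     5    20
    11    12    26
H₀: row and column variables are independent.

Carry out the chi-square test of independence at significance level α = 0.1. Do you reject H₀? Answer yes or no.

Row totals [45, 49], col totals [31, 17, 46], n=94
χ² = (20−14.84)²/14.84 + (5−8.14)²/8.14 + (20−22.02)²/22.02 + (11−16.16)²/16.16 + (12−8.86)²/8.86 + (26−23.98)²/23.98 = 6.1187
df = 2
p-value (upper-tail) = 0.04692
At α=0.1: p < α → reject H₀

reject H₀: yes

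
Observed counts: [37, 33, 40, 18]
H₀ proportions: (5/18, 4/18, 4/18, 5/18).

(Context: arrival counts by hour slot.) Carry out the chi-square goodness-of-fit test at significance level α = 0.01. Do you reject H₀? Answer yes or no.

reject H₀: yes

n = 128; E_i = n·p_i = [35.56, 28.44, 28.44, 35.56]
χ² = (37−35.56)²/35.56 + (33−28.44)²/28.44 + (40−28.44)²/28.44 + (18−35.56)²/35.56 = 14.1508
df = 3
p-value (upper-tail) = 0.00271
At α=0.01: p < α → reject H₀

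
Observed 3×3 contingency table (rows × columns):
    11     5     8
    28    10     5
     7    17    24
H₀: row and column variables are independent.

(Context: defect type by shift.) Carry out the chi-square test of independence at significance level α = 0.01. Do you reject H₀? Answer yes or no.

reject H₀: yes

Row totals [24, 43, 48], col totals [46, 32, 37], n=115
χ² = (11−9.60)²/9.60 + (5−6.68)²/6.68 + (8−7.72)²/7.72 + (28−17.20)²/17.20 + (10−11.97)²/11.97 + (5−13.83)²/13.83 + (7−19.20)²/19.20 + (17−13.36)²/13.36 + (24−15.44)²/15.44 = 26.8687
df = 4
p-value (upper-tail) = 0.00002
At α=0.01: p < α → reject H₀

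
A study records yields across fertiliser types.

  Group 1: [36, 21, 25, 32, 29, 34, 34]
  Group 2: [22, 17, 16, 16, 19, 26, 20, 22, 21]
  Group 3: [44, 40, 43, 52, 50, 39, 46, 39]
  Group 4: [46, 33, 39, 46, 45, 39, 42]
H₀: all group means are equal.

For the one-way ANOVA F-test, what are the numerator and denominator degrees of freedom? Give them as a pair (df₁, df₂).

k = 4 groups, N = 31 total
df = (k−1, N−k) = (4−1, 31−4) = (3, 27)

degrees of freedom = [3, 27]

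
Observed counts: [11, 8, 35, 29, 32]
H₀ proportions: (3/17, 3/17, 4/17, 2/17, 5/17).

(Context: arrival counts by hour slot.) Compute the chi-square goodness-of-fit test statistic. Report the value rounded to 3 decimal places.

test statistic = 31.823

n = 115; E_i = n·p_i = [20.29, 20.29, 27.06, 13.53, 33.82]
χ² = (11−20.29)²/20.29 + (8−20.29)²/20.29 + (35−27.06)²/27.06 + (29−13.53)²/13.53 + (32−33.82)²/33.82 = 31.8233
df = 4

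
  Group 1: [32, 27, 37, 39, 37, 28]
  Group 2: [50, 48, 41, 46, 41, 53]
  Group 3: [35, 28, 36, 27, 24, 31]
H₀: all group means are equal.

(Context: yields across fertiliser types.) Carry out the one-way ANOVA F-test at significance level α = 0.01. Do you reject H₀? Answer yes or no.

reject H₀: yes

Group means [33.33, 46.50, 30.17], grand mean 36.667
SSB = Σnᵢ(x̄ᵢ−x̄)² = 900.333; SSW = ΣΣ(x−x̄ᵢ)² = 357.667
MSB = 900.333/2 = 450.1667; MSW = 357.667/15 = 23.8444
F = MSB/MSW = 18.8793
df = (2, 15)
p-value (upper-tail) = 0.00008
At α=0.01: p < α → reject H₀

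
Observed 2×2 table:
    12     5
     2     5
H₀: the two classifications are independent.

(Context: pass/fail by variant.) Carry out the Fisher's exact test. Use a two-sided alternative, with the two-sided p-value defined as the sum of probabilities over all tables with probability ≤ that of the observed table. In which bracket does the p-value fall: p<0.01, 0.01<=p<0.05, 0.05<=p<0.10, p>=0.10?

p-value bracket: 0.05<=p<0.10

Margins: r₁=17, r₂=7, c₁=14, c₂=10, n=24
p_obs = C(17,12)·C(7,2)/C(24,14); sum pmf over tables with pmf ≤ p_obs
p-value (two-sided) = 0.08501
→ bracket: 0.05<=p<0.10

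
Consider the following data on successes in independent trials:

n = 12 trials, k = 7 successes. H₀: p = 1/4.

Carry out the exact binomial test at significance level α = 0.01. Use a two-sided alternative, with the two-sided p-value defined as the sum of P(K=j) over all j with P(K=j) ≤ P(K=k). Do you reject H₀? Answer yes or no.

Exact binomial: n=12, k=7, p₀=1/4=0.2500
P(X=j) = C(n,j)·p₀^j·(1−p₀)^(n−j); p = Σ P(X=j) over j with P(X=j) ≤ P(X=7)
p-value (two-sided) = 0.01425
At α=0.01: p ≥ α → fail to reject H₀

reject H₀: no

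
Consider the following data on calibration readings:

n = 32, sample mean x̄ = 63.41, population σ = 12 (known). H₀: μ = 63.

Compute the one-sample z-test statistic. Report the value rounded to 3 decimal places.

SE = σ/√n = 12/√32 = 2.1213
z = (x̄−μ₀)/SE = (63.41−63)/2.1213 = 0.1933

test statistic = 0.193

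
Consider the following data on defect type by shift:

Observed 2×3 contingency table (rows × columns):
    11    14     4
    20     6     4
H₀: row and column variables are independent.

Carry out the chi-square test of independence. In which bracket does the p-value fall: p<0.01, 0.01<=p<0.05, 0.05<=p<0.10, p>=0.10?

p-value bracket: 0.05<=p<0.10

Row totals [29, 30], col totals [31, 20, 8], n=59
χ² = (11−15.24)²/15.24 + (14−9.83)²/9.83 + (4−3.93)²/3.93 + (20−15.76)²/15.76 + (6−10.17)²/10.17 + (4−4.07)²/4.07 = 5.7976
df = 2
p-value (upper-tail) = 0.05509
→ bracket: 0.05<=p<0.10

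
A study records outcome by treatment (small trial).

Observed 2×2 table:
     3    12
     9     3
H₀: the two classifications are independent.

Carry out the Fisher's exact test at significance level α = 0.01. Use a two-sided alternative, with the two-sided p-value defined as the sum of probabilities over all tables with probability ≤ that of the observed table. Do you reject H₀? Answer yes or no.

Margins: r₁=15, r₂=12, c₁=12, c₂=15, n=27
p_obs = C(15,3)·C(12,9)/C(27,12); sum pmf over tables with pmf ≤ p_obs
p-value (two-sided) = 0.00714
At α=0.01: p < α → reject H₀

reject H₀: yes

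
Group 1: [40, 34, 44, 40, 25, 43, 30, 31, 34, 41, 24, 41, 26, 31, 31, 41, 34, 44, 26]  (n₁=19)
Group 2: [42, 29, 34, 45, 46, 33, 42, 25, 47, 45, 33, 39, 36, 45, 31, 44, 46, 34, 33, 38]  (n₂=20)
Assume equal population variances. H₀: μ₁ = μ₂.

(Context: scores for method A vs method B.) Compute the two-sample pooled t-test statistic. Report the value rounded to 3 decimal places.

test statistic = -1.677

x̄₁=34.737, s₁=6.838, n₁=19
x̄₂=38.350, s₂=6.620, n₂=20
s_p² = [18·6.838² + 19·6.620²]/37 = 45.2496
SE = √(s_p²·(1/19+1/20)) = 2.1550
t = (34.737−38.350)/2.1550 = -1.6766
df = 37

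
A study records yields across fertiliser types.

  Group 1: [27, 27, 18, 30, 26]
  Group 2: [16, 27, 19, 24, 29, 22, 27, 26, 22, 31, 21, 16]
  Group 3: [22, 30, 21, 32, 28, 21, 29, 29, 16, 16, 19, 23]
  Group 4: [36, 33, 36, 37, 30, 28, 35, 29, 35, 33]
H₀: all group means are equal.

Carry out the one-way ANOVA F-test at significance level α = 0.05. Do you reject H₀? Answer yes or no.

Group means [25.60, 23.33, 23.83, 33.20], grand mean 26.308
SSB = Σnᵢ(x̄ᵢ−x̄)² = 657.174; SSW = ΣΣ(x−x̄ᵢ)² = 775.133
MSB = 657.174/3 = 219.0581; MSW = 775.133/35 = 22.1467
F = MSB/MSW = 9.8912
df = (3, 35)
p-value (upper-tail) = 0.00007
At α=0.05: p < α → reject H₀

reject H₀: yes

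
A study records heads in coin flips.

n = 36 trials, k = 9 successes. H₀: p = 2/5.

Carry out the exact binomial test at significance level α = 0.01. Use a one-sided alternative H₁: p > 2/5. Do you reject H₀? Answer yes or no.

Exact binomial: n=36, k=9, p₀=2/5=0.4000
P(X≥9) from Σ C(n,i)·p₀^i·(1−p₀)^(n−i)
p-value (one-sided, H₁ greater) = 0.98036
At α=0.01: p ≥ α → fail to reject H₀

reject H₀: no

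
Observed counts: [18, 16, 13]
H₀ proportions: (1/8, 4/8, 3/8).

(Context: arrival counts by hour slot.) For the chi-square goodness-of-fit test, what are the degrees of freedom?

degrees of freedom = 2

df = k − 1 = 3 − 1 = 2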